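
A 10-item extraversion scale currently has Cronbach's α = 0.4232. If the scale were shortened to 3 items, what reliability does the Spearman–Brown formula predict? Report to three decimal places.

Length factor m = 3/10 = 0.3000
α' = m·α / (1 − (1−m)·α)
   = 3/10 × 0.4232 / (1 − (1 − 3/10) × 0.4232)
   = 0.1270 / 0.7038 = 0.180

predicted reliability = 0.180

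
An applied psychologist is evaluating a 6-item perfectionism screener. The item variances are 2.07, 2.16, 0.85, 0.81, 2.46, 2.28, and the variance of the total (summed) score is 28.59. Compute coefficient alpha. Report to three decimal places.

Σσ²ᵢ = 2.07 + 2.16 + 0.85 + 0.81 + 2.46 + 2.28 = 10.63
α = (k/(k−1))·(1 − Σσ²ᵢ/σ²_total) = (6/5)·(1 − 10.63/28.59) = 0.754

α = 0.754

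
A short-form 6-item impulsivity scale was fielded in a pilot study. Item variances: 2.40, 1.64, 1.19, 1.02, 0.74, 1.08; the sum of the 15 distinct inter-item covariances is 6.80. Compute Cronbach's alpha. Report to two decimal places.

Σσᵢ² = 2.40 + 1.64 + 1.19 + 1.02 + 0.74 + 1.08 = 8.07
Sum of distinct covariances = 6.80
total variance = Σσᵢ² + 2·Σcov = 8.07 + 2 × 6.80 = 21.67
α = (6/5)·(1 − 8.07/21.67) = 0.75

α = 0.75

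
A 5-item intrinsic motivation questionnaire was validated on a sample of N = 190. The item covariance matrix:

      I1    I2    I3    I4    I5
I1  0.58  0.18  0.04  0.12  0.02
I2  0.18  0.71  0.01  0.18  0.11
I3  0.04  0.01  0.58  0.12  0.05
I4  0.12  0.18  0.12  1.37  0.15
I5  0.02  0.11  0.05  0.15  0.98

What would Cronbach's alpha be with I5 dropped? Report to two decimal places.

α = 0.38

Remaining items: I1, I2, I3, I4 (k = 4).
sum of item variances = 0.58 + 0.71 + 0.58 + 1.37 = 3.24
total variance = 3.24 + 2 × 0.65 = 4.54
α (item deleted) = (4/3)·(1 − 3.24/4.54) = 0.38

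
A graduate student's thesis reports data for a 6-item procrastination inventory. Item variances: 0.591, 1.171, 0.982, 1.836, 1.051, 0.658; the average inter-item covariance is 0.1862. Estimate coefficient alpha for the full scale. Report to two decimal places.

α = 0.56

Σσᵢ² = 0.591 + 1.171 + 0.982 + 1.836 + 1.051 + 0.658 = 6.289
Sum of the 15 distinct covariances = 15 × 0.1862 = 2.7930
σ²_total = Σσᵢ² + 2·Σcov = 6.289 + 2 × 2.7930 = 11.8750
α = (6/5)·(1 − 6.289/11.8750) = 0.56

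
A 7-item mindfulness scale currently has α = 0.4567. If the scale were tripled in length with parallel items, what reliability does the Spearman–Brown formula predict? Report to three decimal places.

predicted reliability = 0.716

Length factor m = 3
α' = m·α / (1 + (m−1)·α)
   = 3 × 0.4567 / (1 + (3 − 1) × 0.4567)
   = 1.3701 / 1.9134 = 0.716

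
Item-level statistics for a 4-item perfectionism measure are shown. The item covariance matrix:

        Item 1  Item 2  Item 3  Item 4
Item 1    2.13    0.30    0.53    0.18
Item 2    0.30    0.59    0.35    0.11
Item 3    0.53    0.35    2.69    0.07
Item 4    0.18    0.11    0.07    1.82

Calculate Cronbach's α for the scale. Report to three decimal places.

Cronbach's α = 0.398

Σσ²ᵢ = 2.13 + 0.59 + 2.69 + 1.82 = 7.23
Sum of off-diagonal covariances = 1.54
σ²_T = 7.23 + 2 × 1.54 = 10.31
α = (k/(k−1))·(1 − Σσ²ᵢ/σ²_T) = (4/3)·(1 − 7.23/10.31) = 0.398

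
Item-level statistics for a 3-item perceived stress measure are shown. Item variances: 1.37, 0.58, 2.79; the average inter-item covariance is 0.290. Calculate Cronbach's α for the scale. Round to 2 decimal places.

Cronbach's α = 0.40

Σσ²ᵢ = 1.37 + 0.58 + 2.79 = 4.74
Sum of the 3 distinct covariances = 3 × 0.290 = 0.870
total variance = Σσ²ᵢ + 2·Σcov = 4.74 + 2 × 0.870 = 6.480
α = (3/2)·(1 − 4.74/6.480) = 0.40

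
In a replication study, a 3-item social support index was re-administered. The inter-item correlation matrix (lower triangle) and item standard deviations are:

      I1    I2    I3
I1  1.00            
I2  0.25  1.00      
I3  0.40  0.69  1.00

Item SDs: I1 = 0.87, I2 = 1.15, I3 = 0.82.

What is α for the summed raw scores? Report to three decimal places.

Σσ²ᵢ = 0.87² + 1.15² + 0.82² = 2.7518
Covariances σ_ij = r_ij · s_i · s_j:
  σ(I1,I2) = 0.25 × 0.87 × 1.15 = 0.2501
  σ(I1,I3) = 0.40 × 0.87 × 0.82 = 0.2854
  σ(I2,I3) = 0.69 × 1.15 × 0.82 = 0.6507
σ²_T = Σσ²ᵢ + 2·Σσ_ij = 2.7518 + 2 × 1.1862 = 5.1242
α = (3/2)·(1 − 2.7518/5.1242) = 0.694

α = 0.694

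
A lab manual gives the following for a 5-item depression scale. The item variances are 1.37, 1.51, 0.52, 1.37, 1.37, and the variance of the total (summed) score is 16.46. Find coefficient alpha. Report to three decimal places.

coefficient alpha = 0.784

Σσ²ᵢ = 1.37 + 1.51 + 0.52 + 1.37 + 1.37 = 6.14
α = (k/(k−1))·(1 − Σσ²ᵢ/σ²_T) = (5/4)·(1 − 6.14/16.46) = 0.784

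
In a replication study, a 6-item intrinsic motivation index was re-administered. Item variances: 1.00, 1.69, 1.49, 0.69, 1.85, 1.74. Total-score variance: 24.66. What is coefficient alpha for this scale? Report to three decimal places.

α = 0.788

sum of item variances = 1.00 + 1.69 + 1.49 + 0.69 + 1.85 + 1.74 = 8.46
α = (k/(k−1))·(1 − sum of item variances/Var(T)) = (6/5)·(1 − 8.46/24.66) = 0.788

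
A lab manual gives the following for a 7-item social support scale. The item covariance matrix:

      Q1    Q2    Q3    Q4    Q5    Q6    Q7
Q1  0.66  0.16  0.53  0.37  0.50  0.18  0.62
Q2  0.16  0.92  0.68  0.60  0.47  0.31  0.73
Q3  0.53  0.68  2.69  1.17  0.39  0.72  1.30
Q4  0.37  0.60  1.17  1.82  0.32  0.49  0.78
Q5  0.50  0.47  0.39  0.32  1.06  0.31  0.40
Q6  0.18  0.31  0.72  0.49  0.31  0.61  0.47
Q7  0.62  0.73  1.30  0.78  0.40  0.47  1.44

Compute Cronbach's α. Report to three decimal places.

ΣVar(i) = 0.66 + 0.92 + 2.69 + 1.82 + 1.06 + 0.61 + 1.44 = 9.20
Σ_{i<j} σ_ij = 11.50
σ²_T = 9.20 + 2 × 11.50 = 32.20
α = (k/(k−1))·(1 − ΣVar(i)/σ²_T) = (7/6)·(1 − 9.20/32.20) = 0.833

Cronbach's α = 0.833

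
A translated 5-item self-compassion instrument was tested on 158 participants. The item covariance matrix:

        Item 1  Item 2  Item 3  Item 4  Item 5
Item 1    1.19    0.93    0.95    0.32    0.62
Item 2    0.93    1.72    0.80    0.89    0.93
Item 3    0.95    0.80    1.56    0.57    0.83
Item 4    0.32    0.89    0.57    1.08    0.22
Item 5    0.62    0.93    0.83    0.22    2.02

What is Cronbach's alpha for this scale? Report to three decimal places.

sum of item variances = 1.19 + 1.72 + 1.56 + 1.08 + 2.02 = 7.57
Σ_{i<j} σ_ij = 7.06
Var(T) = 7.57 + 2 × 7.06 = 21.69
α = (k/(k−1))·(1 − sum of item variances/Var(T)) = (5/4)·(1 − 7.57/21.69) = 0.814

Cronbach's alpha = 0.814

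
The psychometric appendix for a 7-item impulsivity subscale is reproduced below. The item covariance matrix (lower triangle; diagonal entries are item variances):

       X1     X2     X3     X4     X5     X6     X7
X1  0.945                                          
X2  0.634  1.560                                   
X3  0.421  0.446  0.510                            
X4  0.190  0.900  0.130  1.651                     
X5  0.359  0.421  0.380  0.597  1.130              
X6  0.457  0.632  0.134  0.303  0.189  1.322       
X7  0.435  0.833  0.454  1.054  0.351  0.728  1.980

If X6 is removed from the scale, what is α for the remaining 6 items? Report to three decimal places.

α = 0.794

Remaining items: X1, X2, X3, X4, X5, X7 (k = 6).
Σσᵢ² = 0.945 + 1.560 + 0.510 + 1.651 + 1.130 + 1.980 = 7.776
σ²_total = 7.776 + 2 × 7.605 = 22.986
α (item deleted) = (6/5)·(1 − 7.776/22.986) = 0.794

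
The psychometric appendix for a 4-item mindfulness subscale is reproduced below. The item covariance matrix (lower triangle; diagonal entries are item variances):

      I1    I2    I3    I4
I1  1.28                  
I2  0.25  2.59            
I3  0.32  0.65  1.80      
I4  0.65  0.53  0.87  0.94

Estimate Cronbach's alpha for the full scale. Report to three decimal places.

α = 0.663

Σσ²ᵢ = 1.28 + 2.59 + 1.80 + 0.94 = 6.61
Sum of off-diagonal covariances = 3.27
σ²_total = 6.61 + 2 × 3.27 = 13.15
α = (k/(k−1))·(1 − Σσ²ᵢ/σ²_total) = (4/3)·(1 − 6.61/13.15) = 0.663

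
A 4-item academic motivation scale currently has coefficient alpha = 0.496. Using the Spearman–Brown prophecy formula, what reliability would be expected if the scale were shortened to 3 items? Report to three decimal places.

predicted reliability = 0.425

Length factor m = 3/4 = 0.7500
α' = m·α / (1 − (1−m)·α)
   = 3/4 × 0.496 / (1 − (1 − 3/4) × 0.496)
   = 0.3720 / 0.8760 = 0.425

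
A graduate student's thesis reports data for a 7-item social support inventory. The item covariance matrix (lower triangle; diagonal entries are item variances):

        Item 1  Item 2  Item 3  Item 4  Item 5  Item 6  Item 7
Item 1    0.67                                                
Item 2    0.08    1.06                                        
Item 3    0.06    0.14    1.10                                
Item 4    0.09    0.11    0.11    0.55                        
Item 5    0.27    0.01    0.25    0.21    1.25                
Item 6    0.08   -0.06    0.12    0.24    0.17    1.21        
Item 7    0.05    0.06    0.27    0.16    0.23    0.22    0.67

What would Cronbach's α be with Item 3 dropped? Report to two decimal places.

Cronbach's α = 0.50

Remaining items: Item 1, Item 2, Item 4, Item 5, Item 6, Item 7 (k = 6).
Σσ²ᵢ = 0.67 + 1.06 + 0.55 + 1.25 + 1.21 + 0.67 = 5.41
Var(T) = 5.41 + 2 × 1.92 = 9.25
α (item deleted) = (6/5)·(1 − 5.41/9.25) = 0.50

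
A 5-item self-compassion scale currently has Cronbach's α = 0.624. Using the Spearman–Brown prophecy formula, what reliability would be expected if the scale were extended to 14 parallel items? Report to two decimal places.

Length factor m = 14/5 = 2.8000
α' = m·α / (1 + (m−1)·α)
   = 14/5 × 0.624 / (1 + (14/5 − 1) × 0.624)
   = 1.7472 / 2.1232 = 0.82

predicted reliability = 0.82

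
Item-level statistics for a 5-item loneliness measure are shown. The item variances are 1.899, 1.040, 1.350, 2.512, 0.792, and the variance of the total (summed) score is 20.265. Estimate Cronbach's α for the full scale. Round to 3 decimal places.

Cronbach's α = 0.782

sum of item variances = 1.899 + 1.040 + 1.350 + 2.512 + 0.792 = 7.593
α = (k/(k−1))·(1 − sum of item variances/σ²_T) = (5/4)·(1 − 7.593/20.265) = 0.782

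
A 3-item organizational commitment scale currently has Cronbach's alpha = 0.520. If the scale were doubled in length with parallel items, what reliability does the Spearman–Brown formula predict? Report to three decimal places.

Length factor m = 2
α' = m·α / (1 + (m−1)·α)
   = 2 × 0.520 / (1 + (2 − 1) × 0.520)
   = 1.0400 / 1.5200 = 0.684

predicted reliability = 0.684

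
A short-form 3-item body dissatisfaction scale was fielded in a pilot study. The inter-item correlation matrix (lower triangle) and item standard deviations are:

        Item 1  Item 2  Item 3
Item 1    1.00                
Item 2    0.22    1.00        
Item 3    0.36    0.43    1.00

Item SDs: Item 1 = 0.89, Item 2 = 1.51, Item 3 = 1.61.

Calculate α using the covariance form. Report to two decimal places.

α = 0.59

Σσ²ᵢ = 0.89² + 1.51² + 1.61² = 5.6643
Covariances σ_ij = r_ij · s_i · s_j:
  σ(Item 1,Item 2) = 0.22 × 0.89 × 1.51 = 0.2957
  σ(Item 1,Item 3) = 0.36 × 0.89 × 1.61 = 0.5158
  σ(Item 2,Item 3) = 0.43 × 1.51 × 1.61 = 1.0454
σ²_T = Σσ²ᵢ + 2·Σσ_ij = 5.6643 + 2 × 1.8569 = 9.3781
α = (3/2)·(1 − 5.6643/9.3781) = 0.59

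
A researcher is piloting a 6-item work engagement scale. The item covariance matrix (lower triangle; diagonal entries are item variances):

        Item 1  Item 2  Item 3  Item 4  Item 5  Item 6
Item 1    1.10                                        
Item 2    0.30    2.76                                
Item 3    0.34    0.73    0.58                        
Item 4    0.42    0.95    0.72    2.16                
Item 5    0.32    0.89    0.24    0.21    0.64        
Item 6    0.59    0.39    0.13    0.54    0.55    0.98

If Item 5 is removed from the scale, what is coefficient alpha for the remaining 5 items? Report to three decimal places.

coefficient alpha = 0.718

Remaining items: Item 1, Item 2, Item 3, Item 4, Item 6 (k = 5).
Σσ²ᵢ = 1.10 + 2.76 + 0.58 + 2.16 + 0.98 = 7.58
total variance = 7.58 + 2 × 5.11 = 17.80
α (item deleted) = (5/4)·(1 − 7.58/17.80) = 0.718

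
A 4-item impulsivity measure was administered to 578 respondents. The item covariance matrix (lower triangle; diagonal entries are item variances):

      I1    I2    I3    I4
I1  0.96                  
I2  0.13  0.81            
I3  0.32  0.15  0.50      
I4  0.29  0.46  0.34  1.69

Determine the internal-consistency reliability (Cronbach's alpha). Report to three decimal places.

α = 0.614

Σσᵢ² = 0.96 + 0.81 + 0.50 + 1.69 = 3.96
Sum of the distinct covariances = 1.69
total variance = 3.96 + 2 × 1.69 = 7.34
α = (k/(k−1))·(1 − Σσᵢ²/total variance) = (4/3)·(1 − 3.96/7.34) = 0.614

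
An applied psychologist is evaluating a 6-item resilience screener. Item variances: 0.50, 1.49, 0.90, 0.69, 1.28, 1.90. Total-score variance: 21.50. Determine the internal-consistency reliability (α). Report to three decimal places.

Σσᵢ² = 0.50 + 1.49 + 0.90 + 0.69 + 1.28 + 1.90 = 6.76
α = (k/(k−1))·(1 − Σσᵢ²/total variance) = (6/5)·(1 − 6.76/21.50) = 0.823

α = 0.823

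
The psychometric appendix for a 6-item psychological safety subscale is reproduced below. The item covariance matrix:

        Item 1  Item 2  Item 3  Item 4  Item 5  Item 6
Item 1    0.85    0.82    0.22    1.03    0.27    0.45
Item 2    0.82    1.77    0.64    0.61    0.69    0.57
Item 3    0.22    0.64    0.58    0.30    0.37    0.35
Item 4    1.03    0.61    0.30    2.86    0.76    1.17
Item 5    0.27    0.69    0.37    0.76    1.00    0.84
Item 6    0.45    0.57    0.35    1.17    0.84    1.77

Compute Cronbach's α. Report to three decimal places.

Cronbach's α = 0.808

Σσᵢ² = 0.85 + 1.77 + 0.58 + 2.86 + 1.00 + 1.77 = 8.83
Sum of off-diagonal covariances = 9.09
total variance = 8.83 + 2 × 9.09 = 27.01
α = (k/(k−1))·(1 − Σσᵢ²/total variance) = (6/5)·(1 − 8.83/27.01) = 0.808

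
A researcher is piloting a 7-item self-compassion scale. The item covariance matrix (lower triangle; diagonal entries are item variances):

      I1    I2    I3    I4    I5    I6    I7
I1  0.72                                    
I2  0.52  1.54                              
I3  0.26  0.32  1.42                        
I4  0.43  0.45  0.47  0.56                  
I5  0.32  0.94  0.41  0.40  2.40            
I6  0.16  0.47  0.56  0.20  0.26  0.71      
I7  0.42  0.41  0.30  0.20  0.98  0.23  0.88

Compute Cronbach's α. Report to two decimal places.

α = 0.79

ΣVar(i) = 0.72 + 1.54 + 1.42 + 0.56 + 2.40 + 0.71 + 0.88 = 8.23
Σ_{i<j} σ_ij = 8.71
total variance = 8.23 + 2 × 8.71 = 25.65
α = (k/(k−1))·(1 − ΣVar(i)/total variance) = (7/6)·(1 − 8.23/25.65) = 0.79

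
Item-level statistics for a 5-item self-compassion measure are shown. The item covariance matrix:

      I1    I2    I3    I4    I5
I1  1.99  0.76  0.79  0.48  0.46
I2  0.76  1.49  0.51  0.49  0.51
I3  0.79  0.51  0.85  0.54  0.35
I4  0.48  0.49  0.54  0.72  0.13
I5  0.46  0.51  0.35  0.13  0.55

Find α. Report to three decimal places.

sum of item variances = 1.99 + 1.49 + 0.85 + 0.72 + 0.55 = 5.60
Σ_{i<j} σ_ij = 5.02
Var(T) = 5.60 + 2 × 5.02 = 15.64
α = (k/(k−1))·(1 − sum of item variances/Var(T)) = (5/4)·(1 − 5.60/15.64) = 0.802

α = 0.802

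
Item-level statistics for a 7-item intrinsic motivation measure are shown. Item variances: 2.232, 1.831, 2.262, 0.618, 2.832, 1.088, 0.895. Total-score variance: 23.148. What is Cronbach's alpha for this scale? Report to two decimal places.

Σσᵢ² = 2.232 + 1.831 + 2.262 + 0.618 + 2.832 + 1.088 + 0.895 = 11.758
α = (k/(k−1))·(1 − Σσᵢ²/total variance) = (7/6)·(1 − 11.758/23.148) = 0.57

Cronbach's alpha = 0.57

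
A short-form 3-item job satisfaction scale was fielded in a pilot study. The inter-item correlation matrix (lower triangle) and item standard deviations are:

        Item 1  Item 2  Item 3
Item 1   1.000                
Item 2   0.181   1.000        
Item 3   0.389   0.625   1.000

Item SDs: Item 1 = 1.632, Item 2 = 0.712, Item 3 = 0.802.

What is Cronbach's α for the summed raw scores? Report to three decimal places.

Σσ²ᵢ = 1.632² + 0.712² + 0.802² = 3.8136
Covariances σ_ij = r_ij · s_i · s_j:
  σ(Item 1,Item 2) = 0.181 × 1.632 × 0.712 = 0.2103
  σ(Item 1,Item 3) = 0.389 × 1.632 × 0.802 = 0.5091
  σ(Item 2,Item 3) = 0.625 × 0.712 × 0.802 = 0.3569
σ²_T = Σσ²ᵢ + 2·Σσ_ij = 3.8136 + 2 × 1.0763 = 5.9662
α = (3/2)·(1 − 3.8136/5.9662) = 0.541

Cronbach's α = 0.541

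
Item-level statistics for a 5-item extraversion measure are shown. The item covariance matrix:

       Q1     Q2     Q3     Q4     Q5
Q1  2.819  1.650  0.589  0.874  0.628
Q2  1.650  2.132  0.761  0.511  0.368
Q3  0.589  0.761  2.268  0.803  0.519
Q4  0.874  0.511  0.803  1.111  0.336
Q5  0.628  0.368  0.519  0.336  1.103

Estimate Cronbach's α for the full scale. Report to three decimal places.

Cronbach's α = 0.748

Σσ²ᵢ = 2.819 + 2.132 + 2.268 + 1.111 + 1.103 = 9.433
Sum of off-diagonal covariances = 7.039
Var(T) = 9.433 + 2 × 7.039 = 23.511
α = (k/(k−1))·(1 − Σσ²ᵢ/Var(T)) = (5/4)·(1 − 9.433/23.511) = 0.748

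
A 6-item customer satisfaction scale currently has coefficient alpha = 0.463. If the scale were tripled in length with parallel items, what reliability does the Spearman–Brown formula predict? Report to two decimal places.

Length factor m = 3
α' = m·α / (1 + (m−1)·α)
   = 3 × 0.463 / (1 + (3 − 1) × 0.463)
   = 1.3890 / 1.9260 = 0.72

predicted reliability = 0.72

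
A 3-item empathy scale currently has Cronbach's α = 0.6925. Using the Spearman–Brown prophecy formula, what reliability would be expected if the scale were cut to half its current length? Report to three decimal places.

predicted reliability = 0.530

Length factor m = 1/2
α' = m·α / (1 − (1−m)·α)
   = 1/2 × 0.6925 / (1 − (1 − 1/2) × 0.6925)
   = 0.3463 / 0.6538 = 0.530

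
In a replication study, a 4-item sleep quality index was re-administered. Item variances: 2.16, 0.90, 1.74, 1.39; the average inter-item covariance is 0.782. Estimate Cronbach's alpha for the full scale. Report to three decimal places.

Σσ²ᵢ = 2.16 + 0.90 + 1.74 + 1.39 = 6.19
Sum of the 6 distinct covariances = 6 × 0.782 = 4.692
Var(T) = Σσ²ᵢ + 2·Σcov = 6.19 + 2 × 4.692 = 15.574
α = (4/3)·(1 − 6.19/15.574) = 0.803

Cronbach's alpha = 0.803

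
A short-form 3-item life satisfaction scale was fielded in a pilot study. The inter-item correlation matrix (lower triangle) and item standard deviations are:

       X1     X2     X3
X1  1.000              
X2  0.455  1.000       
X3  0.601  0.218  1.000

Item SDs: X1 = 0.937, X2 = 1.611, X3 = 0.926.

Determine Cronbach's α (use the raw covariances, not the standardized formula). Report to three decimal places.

Cronbach's α = 0.622

Σσ²ᵢ = 0.937² + 1.611² + 0.926² = 4.3308
Covariances σ_ij = r_ij · s_i · s_j:
  σ(X1,X2) = 0.455 × 0.937 × 1.611 = 0.6868
  σ(X1,X3) = 0.601 × 0.937 × 0.926 = 0.5215
  σ(X2,X3) = 0.218 × 1.611 × 0.926 = 0.3252
σ²_T = Σσ²ᵢ + 2·Σσ_ij = 4.3308 + 2 × 1.5335 = 7.3978
α = (3/2)·(1 − 4.3308/7.3978) = 0.622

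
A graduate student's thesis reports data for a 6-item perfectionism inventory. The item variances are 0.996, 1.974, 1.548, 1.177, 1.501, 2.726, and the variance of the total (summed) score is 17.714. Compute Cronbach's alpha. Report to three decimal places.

Σσ²ᵢ = 0.996 + 1.974 + 1.548 + 1.177 + 1.501 + 2.726 = 9.922
α = (k/(k−1))·(1 − Σσ²ᵢ/total variance) = (6/5)·(1 − 9.922/17.714) = 0.528

α = 0.528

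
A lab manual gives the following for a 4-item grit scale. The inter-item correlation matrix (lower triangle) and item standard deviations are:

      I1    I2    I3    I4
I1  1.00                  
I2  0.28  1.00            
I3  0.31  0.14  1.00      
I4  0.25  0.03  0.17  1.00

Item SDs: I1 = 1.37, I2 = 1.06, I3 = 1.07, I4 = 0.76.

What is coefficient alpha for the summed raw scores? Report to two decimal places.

coefficient alpha = 0.51

Σσ²ᵢ = 1.37² + 1.06² + 1.07² + 0.76² = 4.7230
Covariances σ_ij = r_ij · s_i · s_j:
  σ(I1,I2) = 0.28 × 1.37 × 1.06 = 0.4066
  σ(I1,I3) = 0.31 × 1.37 × 1.07 = 0.4544
  σ(I1,I4) = 0.25 × 1.37 × 0.76 = 0.2603
  σ(I2,I3) = 0.14 × 1.06 × 1.07 = 0.1588
  σ(I2,I4) = 0.03 × 1.06 × 0.76 = 0.0242
  σ(I3,I4) = 0.17 × 1.07 × 0.76 = 0.1382
σ²_T = Σσ²ᵢ + 2·Σσ_ij = 4.7230 + 2 × 1.4425 = 7.6080
α = (4/3)·(1 − 4.7230/7.6080) = 0.51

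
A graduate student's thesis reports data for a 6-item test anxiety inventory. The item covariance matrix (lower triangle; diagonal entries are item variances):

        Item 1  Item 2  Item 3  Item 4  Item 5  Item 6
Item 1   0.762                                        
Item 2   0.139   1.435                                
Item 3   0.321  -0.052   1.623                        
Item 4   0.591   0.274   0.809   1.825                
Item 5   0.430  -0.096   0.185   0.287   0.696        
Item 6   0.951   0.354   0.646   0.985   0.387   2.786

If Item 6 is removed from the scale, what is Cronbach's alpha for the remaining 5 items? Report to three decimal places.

Cronbach's alpha = 0.596

Remaining items: Item 1, Item 2, Item 3, Item 4, Item 5 (k = 5).
Σσ²ᵢ = 0.762 + 1.435 + 1.623 + 1.825 + 0.696 = 6.341
total variance = 6.341 + 2 × 2.888 = 12.117
α (item deleted) = (5/4)·(1 − 6.341/12.117) = 0.596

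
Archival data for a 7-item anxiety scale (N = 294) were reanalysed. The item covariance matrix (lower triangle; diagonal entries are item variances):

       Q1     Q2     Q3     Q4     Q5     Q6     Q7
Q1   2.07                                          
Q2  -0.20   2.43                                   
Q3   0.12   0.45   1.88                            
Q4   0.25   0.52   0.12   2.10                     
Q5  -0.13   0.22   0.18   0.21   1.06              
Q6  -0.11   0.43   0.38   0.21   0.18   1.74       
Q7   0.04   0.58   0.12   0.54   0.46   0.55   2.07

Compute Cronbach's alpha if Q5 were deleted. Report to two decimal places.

α = 0.47

Remaining items: Q1, Q2, Q3, Q4, Q6, Q7 (k = 6).
sum of item variances = 2.07 + 2.43 + 1.88 + 2.10 + 1.74 + 2.07 = 12.29
total variance = 12.29 + 2 × 4.00 = 20.29
α (item deleted) = (6/5)·(1 − 12.29/20.29) = 0.47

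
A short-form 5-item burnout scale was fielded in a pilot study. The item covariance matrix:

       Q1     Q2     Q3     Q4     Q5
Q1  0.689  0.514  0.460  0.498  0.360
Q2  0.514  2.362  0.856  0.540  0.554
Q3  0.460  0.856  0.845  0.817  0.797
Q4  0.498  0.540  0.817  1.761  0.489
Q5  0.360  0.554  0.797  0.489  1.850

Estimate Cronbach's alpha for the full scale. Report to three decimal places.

α = 0.763

ΣVar(i) = 0.689 + 2.362 + 0.845 + 1.761 + 1.850 = 7.507
Sum of the distinct covariances = 5.885
σ²_total = 7.507 + 2 × 5.885 = 19.277
α = (k/(k−1))·(1 − ΣVar(i)/σ²_total) = (5/4)·(1 − 7.507/19.277) = 0.763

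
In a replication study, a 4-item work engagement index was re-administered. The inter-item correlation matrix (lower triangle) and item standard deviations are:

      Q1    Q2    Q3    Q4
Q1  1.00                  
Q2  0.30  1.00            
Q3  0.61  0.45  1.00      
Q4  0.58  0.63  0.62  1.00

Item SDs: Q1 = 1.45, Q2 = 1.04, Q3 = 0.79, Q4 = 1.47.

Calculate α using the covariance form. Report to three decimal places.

α = 0.797

Σσ²ᵢ = 1.45² + 1.04² + 0.79² + 1.47² = 5.9691
Covariances σ_ij = r_ij · s_i · s_j:
  σ(Q1,Q2) = 0.30 × 1.45 × 1.04 = 0.4524
  σ(Q1,Q3) = 0.61 × 1.45 × 0.79 = 0.6988
  σ(Q1,Q4) = 0.58 × 1.45 × 1.47 = 1.2363
  σ(Q2,Q3) = 0.45 × 1.04 × 0.79 = 0.3697
  σ(Q2,Q4) = 0.63 × 1.04 × 1.47 = 0.9631
  σ(Q3,Q4) = 0.62 × 0.79 × 1.47 = 0.7200
σ²_T = Σσ²ᵢ + 2·Σσ_ij = 5.9691 + 2 × 4.4403 = 14.8497
α = (4/3)·(1 − 5.9691/14.8497) = 0.797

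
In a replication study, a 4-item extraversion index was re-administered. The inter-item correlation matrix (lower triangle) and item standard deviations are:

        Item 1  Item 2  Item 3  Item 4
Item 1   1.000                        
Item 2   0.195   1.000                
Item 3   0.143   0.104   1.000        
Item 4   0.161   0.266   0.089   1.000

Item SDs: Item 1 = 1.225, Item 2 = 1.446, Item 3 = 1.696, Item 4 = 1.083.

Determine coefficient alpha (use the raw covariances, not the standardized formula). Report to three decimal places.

Σσ²ᵢ = 1.225² + 1.446² + 1.696² + 1.083² = 7.6408
Covariances σ_ij = r_ij · s_i · s_j:
  σ(Item 1,Item 2) = 0.195 × 1.225 × 1.446 = 0.3454
  σ(Item 1,Item 3) = 0.143 × 1.225 × 1.696 = 0.2971
  σ(Item 1,Item 4) = 0.161 × 1.225 × 1.083 = 0.2136
  σ(Item 2,Item 3) = 0.104 × 1.446 × 1.696 = 0.2551
  σ(Item 2,Item 4) = 0.266 × 1.446 × 1.083 = 0.4166
  σ(Item 3,Item 4) = 0.089 × 1.696 × 1.083 = 0.1635
σ²_T = Σσ²ᵢ + 2·Σσ_ij = 7.6408 + 2 × 1.6913 = 11.0234
α = (4/3)·(1 − 7.6408/11.0234) = 0.409

α = 0.409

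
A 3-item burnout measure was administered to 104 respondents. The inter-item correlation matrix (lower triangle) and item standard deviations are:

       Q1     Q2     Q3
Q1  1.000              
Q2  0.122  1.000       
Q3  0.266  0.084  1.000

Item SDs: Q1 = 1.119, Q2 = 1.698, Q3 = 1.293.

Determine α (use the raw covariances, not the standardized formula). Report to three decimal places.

Σσ²ᵢ = 1.119² + 1.698² + 1.293² = 5.8072
Covariances σ_ij = r_ij · s_i · s_j:
  σ(Q1,Q2) = 0.122 × 1.119 × 1.698 = 0.2318
  σ(Q1,Q3) = 0.266 × 1.119 × 1.293 = 0.3849
  σ(Q2,Q3) = 0.084 × 1.698 × 1.293 = 0.1844
σ²_T = Σσ²ᵢ + 2·Σσ_ij = 5.8072 + 2 × 0.8011 = 7.4094
α = (3/2)·(1 − 5.8072/7.4094) = 0.324

α = 0.324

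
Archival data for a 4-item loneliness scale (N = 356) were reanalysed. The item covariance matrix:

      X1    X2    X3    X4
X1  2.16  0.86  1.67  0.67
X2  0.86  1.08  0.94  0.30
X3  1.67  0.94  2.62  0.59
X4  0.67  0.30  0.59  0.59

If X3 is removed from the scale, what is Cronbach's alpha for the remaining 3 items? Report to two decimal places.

Remaining items: X1, X2, X4 (k = 3).
Σσᵢ² = 2.16 + 1.08 + 0.59 = 3.83
Var(T) = 3.83 + 2 × 1.83 = 7.49
α (item deleted) = (3/2)·(1 − 3.83/7.49) = 0.73

α = 0.73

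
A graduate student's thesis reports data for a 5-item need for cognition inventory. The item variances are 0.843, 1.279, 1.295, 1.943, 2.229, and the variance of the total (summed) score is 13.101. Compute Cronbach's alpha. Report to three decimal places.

ΣVar(i) = 0.843 + 1.279 + 1.295 + 1.943 + 2.229 = 7.589
α = (k/(k−1))·(1 − ΣVar(i)/Var(T)) = (5/4)·(1 − 7.589/13.101) = 0.526

Cronbach's alpha = 0.526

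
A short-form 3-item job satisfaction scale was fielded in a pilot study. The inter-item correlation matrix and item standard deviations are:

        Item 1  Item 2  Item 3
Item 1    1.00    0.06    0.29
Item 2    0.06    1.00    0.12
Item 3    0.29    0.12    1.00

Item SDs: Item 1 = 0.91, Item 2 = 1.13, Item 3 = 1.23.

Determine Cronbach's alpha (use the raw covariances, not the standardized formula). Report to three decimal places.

Σσ²ᵢ = 0.91² + 1.13² + 1.23² = 3.6179
Covariances σ_ij = r_ij · s_i · s_j:
  σ(Item 1,Item 2) = 0.06 × 0.91 × 1.13 = 0.0617
  σ(Item 1,Item 3) = 0.29 × 0.91 × 1.23 = 0.3246
  σ(Item 2,Item 3) = 0.12 × 1.13 × 1.23 = 0.1668
σ²_T = Σσ²ᵢ + 2·Σσ_ij = 3.6179 + 2 × 0.5531 = 4.7241
α = (3/2)·(1 − 3.6179/4.7241) = 0.351

α = 0.351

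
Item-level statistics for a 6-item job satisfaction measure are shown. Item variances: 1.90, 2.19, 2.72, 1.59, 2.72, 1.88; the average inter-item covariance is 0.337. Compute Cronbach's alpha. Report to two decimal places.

Cronbach's alpha = 0.52

Σσ²ᵢ = 1.90 + 2.19 + 2.72 + 1.59 + 2.72 + 1.88 = 13.00
Sum of the 15 distinct covariances = 15 × 0.337 = 5.055
σ²_total = Σσ²ᵢ + 2·Σcov = 13.00 + 2 × 5.055 = 23.110
α = (6/5)·(1 − 13.00/23.110) = 0.52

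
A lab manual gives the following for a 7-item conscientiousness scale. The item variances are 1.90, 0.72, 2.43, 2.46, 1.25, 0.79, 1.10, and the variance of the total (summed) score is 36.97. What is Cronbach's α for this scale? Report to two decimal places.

ΣVar(i) = 1.90 + 0.72 + 2.43 + 2.46 + 1.25 + 0.79 + 1.10 = 10.65
α = (k/(k−1))·(1 − ΣVar(i)/total variance) = (7/6)·(1 − 10.65/36.97) = 0.83

α = 0.83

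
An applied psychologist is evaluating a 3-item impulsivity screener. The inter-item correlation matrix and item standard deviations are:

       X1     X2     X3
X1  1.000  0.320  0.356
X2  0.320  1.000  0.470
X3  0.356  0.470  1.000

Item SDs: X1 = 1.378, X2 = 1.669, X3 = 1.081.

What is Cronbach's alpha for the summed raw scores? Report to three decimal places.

Cronbach's alpha = 0.629

Σσ²ᵢ = 1.378² + 1.669² + 1.081² = 5.8530
Covariances σ_ij = r_ij · s_i · s_j:
  σ(X1,X2) = 0.320 × 1.378 × 1.669 = 0.7360
  σ(X1,X3) = 0.356 × 1.378 × 1.081 = 0.5303
  σ(X2,X3) = 0.470 × 1.669 × 1.081 = 0.8480
σ²_T = Σσ²ᵢ + 2·Σσ_ij = 5.8530 + 2 × 2.1143 = 10.0816
α = (3/2)·(1 − 5.8530/10.0816) = 0.629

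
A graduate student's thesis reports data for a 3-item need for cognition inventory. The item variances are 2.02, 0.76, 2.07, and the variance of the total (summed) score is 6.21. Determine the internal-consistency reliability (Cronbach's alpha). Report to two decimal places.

Cronbach's alpha = 0.33

sum of item variances = 2.02 + 0.76 + 2.07 = 4.85
α = (k/(k−1))·(1 − sum of item variances/σ²_total) = (3/2)·(1 − 4.85/6.21) = 0.33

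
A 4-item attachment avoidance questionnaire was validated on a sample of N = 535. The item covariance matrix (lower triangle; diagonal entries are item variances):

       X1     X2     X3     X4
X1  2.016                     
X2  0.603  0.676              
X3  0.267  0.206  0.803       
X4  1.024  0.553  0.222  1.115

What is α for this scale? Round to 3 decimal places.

ΣVar(i) = 2.016 + 0.676 + 0.803 + 1.115 = 4.610
Sum of the distinct covariances = 2.875
σ²_total = 4.610 + 2 × 2.875 = 10.360
α = (k/(k−1))·(1 − ΣVar(i)/σ²_total) = (4/3)·(1 − 4.610/10.360) = 0.740

α = 0.740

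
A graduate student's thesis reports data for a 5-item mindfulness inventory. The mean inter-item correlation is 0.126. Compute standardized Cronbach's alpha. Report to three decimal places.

Standardized α = k·r̄ / (1 + (k−1)·r̄) = 5 × 0.126 / (1 + 4 × 0.126)
  = 0.6300 / 1.5040 = 0.419

standardized Cronbach's alpha = 0.419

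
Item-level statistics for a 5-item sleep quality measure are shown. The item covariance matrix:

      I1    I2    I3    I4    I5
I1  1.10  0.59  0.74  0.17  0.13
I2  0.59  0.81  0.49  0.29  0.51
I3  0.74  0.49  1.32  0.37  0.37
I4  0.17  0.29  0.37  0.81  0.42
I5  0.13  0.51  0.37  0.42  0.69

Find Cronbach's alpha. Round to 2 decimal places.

sum of item variances = 1.10 + 0.81 + 1.32 + 0.81 + 0.69 = 4.73
Sum of off-diagonal covariances = 4.08
σ²_total = 4.73 + 2 × 4.08 = 12.89
α = (k/(k−1))·(1 − sum of item variances/σ²_total) = (5/4)·(1 − 4.73/12.89) = 0.79

Cronbach's alpha = 0.79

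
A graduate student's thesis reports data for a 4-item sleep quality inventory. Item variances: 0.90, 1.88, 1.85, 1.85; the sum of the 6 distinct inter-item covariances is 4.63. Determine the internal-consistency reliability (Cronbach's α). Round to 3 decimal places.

Σσ²ᵢ = 0.90 + 1.88 + 1.85 + 1.85 = 6.48
Sum of distinct covariances = 4.63
Var(T) = Σσ²ᵢ + 2·Σcov = 6.48 + 2 × 4.63 = 15.74
α = (4/3)·(1 − 6.48/15.74) = 0.784

Cronbach's α = 0.784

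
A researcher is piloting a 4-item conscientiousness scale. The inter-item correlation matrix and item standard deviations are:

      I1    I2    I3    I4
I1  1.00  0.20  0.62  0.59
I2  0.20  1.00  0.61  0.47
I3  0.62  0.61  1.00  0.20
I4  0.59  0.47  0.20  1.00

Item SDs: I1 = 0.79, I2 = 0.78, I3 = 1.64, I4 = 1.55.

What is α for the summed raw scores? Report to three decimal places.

Σσ²ᵢ = 0.79² + 0.78² + 1.64² + 1.55² = 6.3246
Covariances σ_ij = r_ij · s_i · s_j:
  σ(I1,I2) = 0.20 × 0.79 × 0.78 = 0.1232
  σ(I1,I3) = 0.62 × 0.79 × 1.64 = 0.8033
  σ(I1,I4) = 0.59 × 0.79 × 1.55 = 0.7225
  σ(I2,I3) = 0.61 × 0.78 × 1.64 = 0.7803
  σ(I2,I4) = 0.47 × 0.78 × 1.55 = 0.5682
  σ(I3,I4) = 0.20 × 1.64 × 1.55 = 0.5084
σ²_T = Σσ²ᵢ + 2·Σσ_ij = 6.3246 + 2 × 3.5059 = 13.3364
α = (4/3)·(1 − 6.3246/13.3364) = 0.701

α = 0.701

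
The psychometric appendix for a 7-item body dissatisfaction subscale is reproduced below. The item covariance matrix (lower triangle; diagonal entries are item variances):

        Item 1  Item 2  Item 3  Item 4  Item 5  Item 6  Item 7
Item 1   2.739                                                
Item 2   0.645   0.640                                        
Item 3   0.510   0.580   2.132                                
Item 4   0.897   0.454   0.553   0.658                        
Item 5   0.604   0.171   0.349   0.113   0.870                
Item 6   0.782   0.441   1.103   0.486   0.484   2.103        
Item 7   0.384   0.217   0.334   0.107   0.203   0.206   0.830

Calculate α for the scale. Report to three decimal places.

α = 0.768

sum of item variances = 2.739 + 0.640 + 2.132 + 0.658 + 0.870 + 2.103 + 0.830 = 9.972
Sum of the distinct covariances = 9.623
total variance = 9.972 + 2 × 9.623 = 29.218
α = (k/(k−1))·(1 − sum of item variances/total variance) = (7/6)·(1 − 9.972/29.218) = 0.768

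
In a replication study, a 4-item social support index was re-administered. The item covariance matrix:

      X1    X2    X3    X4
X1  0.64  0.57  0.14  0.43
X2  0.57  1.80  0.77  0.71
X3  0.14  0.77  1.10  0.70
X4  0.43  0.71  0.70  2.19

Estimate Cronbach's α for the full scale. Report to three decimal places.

α = 0.716

sum of item variances = 0.64 + 1.80 + 1.10 + 2.19 = 5.73
Sum of off-diagonal covariances = 3.32
total variance = 5.73 + 2 × 3.32 = 12.37
α = (k/(k−1))·(1 − sum of item variances/total variance) = (4/3)·(1 − 5.73/12.37) = 0.716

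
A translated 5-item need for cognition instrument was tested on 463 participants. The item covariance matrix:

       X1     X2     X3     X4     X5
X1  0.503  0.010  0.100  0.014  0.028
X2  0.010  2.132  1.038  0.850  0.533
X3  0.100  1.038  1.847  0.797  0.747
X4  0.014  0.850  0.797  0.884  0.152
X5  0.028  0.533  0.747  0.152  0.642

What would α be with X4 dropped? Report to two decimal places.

α = 0.65

Remaining items: X1, X2, X3, X5 (k = 4).
Σσ²ᵢ = 0.503 + 2.132 + 1.847 + 0.642 = 5.124
Var(T) = 5.124 + 2 × 2.456 = 10.036
α (item deleted) = (4/3)·(1 − 5.124/10.036) = 0.65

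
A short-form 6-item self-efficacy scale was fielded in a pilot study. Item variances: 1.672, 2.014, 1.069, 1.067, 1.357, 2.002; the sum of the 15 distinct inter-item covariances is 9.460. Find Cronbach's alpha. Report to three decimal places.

α = 0.808

sum of item variances = 1.672 + 2.014 + 1.069 + 1.067 + 1.357 + 2.002 = 9.181
Sum of distinct covariances = 9.460
σ²_T = sum of item variances + 2·Σcov = 9.181 + 2 × 9.460 = 28.101
α = (6/5)·(1 − 9.181/28.101) = 0.808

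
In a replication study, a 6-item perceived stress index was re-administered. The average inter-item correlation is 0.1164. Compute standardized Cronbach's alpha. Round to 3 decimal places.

standardized Cronbach's alpha = 0.441

Standardized α = k·r̄ / (1 + (k−1)·r̄) = 6 × 0.1164 / (1 + 5 × 0.1164)
  = 0.6984 / 1.5820 = 0.441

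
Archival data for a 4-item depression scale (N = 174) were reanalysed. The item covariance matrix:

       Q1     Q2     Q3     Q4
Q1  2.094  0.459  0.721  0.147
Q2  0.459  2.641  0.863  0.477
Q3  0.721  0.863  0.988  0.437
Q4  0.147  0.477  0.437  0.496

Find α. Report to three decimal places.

α = 0.666

sum of item variances = 2.094 + 2.641 + 0.988 + 0.496 = 6.219
Sum of off-diagonal covariances = 3.104
σ²_T = 6.219 + 2 × 3.104 = 12.427
α = (k/(k−1))·(1 − sum of item variances/σ²_T) = (4/3)·(1 − 6.219/12.427) = 0.666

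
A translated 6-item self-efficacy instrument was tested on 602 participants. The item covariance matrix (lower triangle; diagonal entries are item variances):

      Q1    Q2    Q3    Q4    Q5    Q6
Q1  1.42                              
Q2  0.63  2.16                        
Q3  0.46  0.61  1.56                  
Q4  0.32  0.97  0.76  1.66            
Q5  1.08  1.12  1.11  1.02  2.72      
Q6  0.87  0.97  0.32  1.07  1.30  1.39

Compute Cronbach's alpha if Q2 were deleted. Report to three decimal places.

Remaining items: Q1, Q3, Q4, Q5, Q6 (k = 5).
ΣVar(i) = 1.42 + 1.56 + 1.66 + 2.72 + 1.39 = 8.75
σ²_total = 8.75 + 2 × 8.31 = 25.37
α (item deleted) = (5/4)·(1 − 8.75/25.37) = 0.819

α = 0.819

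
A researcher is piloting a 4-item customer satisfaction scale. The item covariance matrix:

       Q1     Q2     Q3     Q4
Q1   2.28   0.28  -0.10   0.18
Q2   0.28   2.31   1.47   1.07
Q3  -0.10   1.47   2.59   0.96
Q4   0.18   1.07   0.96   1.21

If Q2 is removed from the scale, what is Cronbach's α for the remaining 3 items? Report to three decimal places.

Remaining items: Q1, Q3, Q4 (k = 3).
Σσ²ᵢ = 2.28 + 2.59 + 1.21 = 6.08
total variance = 6.08 + 2 × 1.04 = 8.16
α (item deleted) = (3/2)·(1 − 6.08/8.16) = 0.382

Cronbach's α = 0.382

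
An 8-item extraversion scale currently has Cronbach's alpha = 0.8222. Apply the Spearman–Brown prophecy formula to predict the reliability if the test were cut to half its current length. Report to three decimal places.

predicted reliability = 0.698

Length factor m = 1/2
α' = m·α / (1 − (1−m)·α)
   = 1/2 × 0.8222 / (1 − (1 − 1/2) × 0.8222)
   = 0.4111 / 0.5889 = 0.698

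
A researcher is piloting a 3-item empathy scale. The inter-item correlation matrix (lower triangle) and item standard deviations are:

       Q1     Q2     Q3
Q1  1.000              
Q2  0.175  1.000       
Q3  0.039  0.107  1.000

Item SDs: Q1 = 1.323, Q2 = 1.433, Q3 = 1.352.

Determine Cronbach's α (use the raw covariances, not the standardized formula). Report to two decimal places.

Σσ²ᵢ = 1.323² + 1.433² + 1.352² = 5.6317
Covariances σ_ij = r_ij · s_i · s_j:
  σ(Q1,Q2) = 0.175 × 1.323 × 1.433 = 0.3318
  σ(Q1,Q3) = 0.039 × 1.323 × 1.352 = 0.0698
  σ(Q2,Q3) = 0.107 × 1.433 × 1.352 = 0.2073
σ²_T = Σσ²ᵢ + 2·Σσ_ij = 5.6317 + 2 × 0.6089 = 6.8495
α = (3/2)·(1 − 5.6317/6.8495) = 0.27

α = 0.27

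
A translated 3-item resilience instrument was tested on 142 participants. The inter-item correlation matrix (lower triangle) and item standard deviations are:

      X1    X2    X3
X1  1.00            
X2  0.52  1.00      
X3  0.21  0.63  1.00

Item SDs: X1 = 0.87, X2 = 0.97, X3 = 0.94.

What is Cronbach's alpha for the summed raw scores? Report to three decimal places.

Cronbach's alpha = 0.718

Σσ²ᵢ = 0.87² + 0.97² + 0.94² = 2.5814
Covariances σ_ij = r_ij · s_i · s_j:
  σ(X1,X2) = 0.52 × 0.87 × 0.97 = 0.4388
  σ(X1,X3) = 0.21 × 0.87 × 0.94 = 0.1717
  σ(X2,X3) = 0.63 × 0.97 × 0.94 = 0.5744
σ²_T = Σσ²ᵢ + 2·Σσ_ij = 2.5814 + 2 × 1.1849 = 4.9512
α = (3/2)·(1 − 2.5814/4.9512) = 0.718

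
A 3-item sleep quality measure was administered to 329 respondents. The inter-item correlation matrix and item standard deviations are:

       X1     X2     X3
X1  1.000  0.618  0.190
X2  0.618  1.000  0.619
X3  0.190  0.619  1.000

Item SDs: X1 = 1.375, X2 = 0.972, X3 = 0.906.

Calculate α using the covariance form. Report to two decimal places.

Σσ²ᵢ = 1.375² + 0.972² + 0.906² = 3.6562
Covariances σ_ij = r_ij · s_i · s_j:
  σ(X1,X2) = 0.618 × 1.375 × 0.972 = 0.8260
  σ(X1,X3) = 0.190 × 1.375 × 0.906 = 0.2367
  σ(X2,X3) = 0.619 × 0.972 × 0.906 = 0.5451
σ²_T = Σσ²ᵢ + 2·Σσ_ij = 3.6562 + 2 × 1.6078 = 6.8718
α = (3/2)·(1 − 3.6562/6.8718) = 0.70

α = 0.70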